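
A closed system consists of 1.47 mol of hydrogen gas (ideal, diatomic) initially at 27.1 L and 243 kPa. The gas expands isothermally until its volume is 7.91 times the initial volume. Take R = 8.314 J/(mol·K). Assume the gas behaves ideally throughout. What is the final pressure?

T₁ = P₁V₁/(nR) = 243×27.1/(1.47×8.314) = 539 K.
Isothermal: T stays 539 K; PV = const ⇒ V₂ = 214 L, P₂ = 30.7 kPa.

30.7 kPa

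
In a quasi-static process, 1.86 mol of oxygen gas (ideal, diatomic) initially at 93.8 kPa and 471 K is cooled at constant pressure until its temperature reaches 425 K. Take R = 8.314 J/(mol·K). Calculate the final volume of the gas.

V₁ = nRT₁/P₁ = 1.86×8.314×471/93.8 = 77.6 L.
Isobaric: P stays 93.8 kPa; V/T = const ⇒ T₂ = 425 K, V₂ = 70.1 L.

70.1 L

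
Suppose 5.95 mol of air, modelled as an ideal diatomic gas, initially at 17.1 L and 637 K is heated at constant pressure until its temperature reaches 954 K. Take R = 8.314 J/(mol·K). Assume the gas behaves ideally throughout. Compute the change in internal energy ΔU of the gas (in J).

39200 J

P₁ = nRT₁/V₁ = 5.95×8.314×637/17.1 = 1840 kPa.
Isobaric: P stays 1840 kPa; V/T = const ⇒ T₂ = 954 K, V₂ = 25.6 L.
For an ideal gas ΔU = nCvΔT with Cv = (5/2)R = 20.8 J/(mol·K).
ΔU = 5.95×20.8×(954−637) = 39200 J.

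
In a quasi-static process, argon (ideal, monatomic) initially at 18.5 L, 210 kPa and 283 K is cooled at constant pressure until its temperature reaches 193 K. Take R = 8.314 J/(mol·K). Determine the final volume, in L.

12.6 L

Isobaric: P stays 210 kPa; V/T = const ⇒ T₂ = 193 K, V₂ = 12.6 L.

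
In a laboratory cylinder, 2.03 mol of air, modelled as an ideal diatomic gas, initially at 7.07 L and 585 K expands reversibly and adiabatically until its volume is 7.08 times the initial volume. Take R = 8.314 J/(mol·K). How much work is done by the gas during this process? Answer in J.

P₁ = nRT₁/V₁ = 2.03×8.314×585/7.07 = 1400 kPa.
Adiabatic: TV^(γ−1) = const ⇒ T₂ = 585×(0.141)^0.400 = 267 K; PV^γ = const ⇒ P₂ = 90.2 kPa.
ΔU = nCvΔT = 2.03×20.8×(267−585) = -13400 J.
Q = 0 for an adiabatic process, so W = −ΔU = 13400 J.

13400 J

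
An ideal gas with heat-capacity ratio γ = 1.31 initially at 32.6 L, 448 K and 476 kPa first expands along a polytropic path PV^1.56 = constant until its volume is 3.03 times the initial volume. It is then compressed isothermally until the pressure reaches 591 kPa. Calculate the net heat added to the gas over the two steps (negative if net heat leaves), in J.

n = P₁V₁/(RT₁) = 476×32.6/(8.314×448) = 4.17 mol.
Step 1 — Polytropic n=1.56: T₂ = T₁(V₁/V₂)^(n−1) = 448×(0.330)^0.56 = 241 K; P₂ = P₁(V₁/V₂)^n = 84.4 kPa.
W = (P₁V₁−P₂V₂)/(n−1) = (476×32.6−84.4×98.8)/0.56 = 12800 J.
ΔU = nCvΔT = 4.17×26.8×(241−448) = -23200 J.
Q = ΔU + W = -10300 J.
State after step 1: P = 84.4 kPa, V = 98.8 L, T = 241 K.
Step 2 — Isothermal: T stays 241 K; PV = const ⇒ V₂ = 14.1 L, P₂ = 591 kPa.
ΔU = 0 (ideal gas, T constant).
W = nRT ln(V₂/V₁) = 4.17×8.314×241×ln(0.143) = -16200 J.
Q = ΔU + W = -16200 J.
Net over both steps: W = -3410 J, Q = -26600 J, ΔU = -23200 J.

-26600 J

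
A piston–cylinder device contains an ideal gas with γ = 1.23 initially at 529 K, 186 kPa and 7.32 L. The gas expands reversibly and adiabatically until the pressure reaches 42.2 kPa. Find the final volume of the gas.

24.4 L

Adiabatic: T₂/T₁ = (P₂/P₁)^((γ−1)/γ) ⇒ T₂ = 529×(0.227)^0.187 = 401 K; V₂ = 24.4 L.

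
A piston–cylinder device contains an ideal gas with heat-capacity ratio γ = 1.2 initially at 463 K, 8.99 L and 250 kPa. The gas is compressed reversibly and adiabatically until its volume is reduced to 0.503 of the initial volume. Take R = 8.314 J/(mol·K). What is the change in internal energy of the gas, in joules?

1660 J

n = P₁V₁/(RT₁) = 250×8.99/(8.314×463) = 0.584 mol.
Adiabatic: TV^(γ−1) = const ⇒ T₂ = 463×(1.99)^0.200 = 531 K; PV^γ = const ⇒ P₂ = 570 kPa.
For an ideal gas ΔU = nCvΔT with Cv = R/(γ−1) = 41.6 J/(mol·K).
ΔU = 0.584×41.6×(531−463) = 1660 J.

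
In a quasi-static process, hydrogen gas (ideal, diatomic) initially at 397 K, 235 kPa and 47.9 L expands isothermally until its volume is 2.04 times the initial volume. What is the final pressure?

Isothermal: T stays 397 K; PV = const ⇒ V₂ = 97.7 L, P₂ = 115 kPa.

115 kPa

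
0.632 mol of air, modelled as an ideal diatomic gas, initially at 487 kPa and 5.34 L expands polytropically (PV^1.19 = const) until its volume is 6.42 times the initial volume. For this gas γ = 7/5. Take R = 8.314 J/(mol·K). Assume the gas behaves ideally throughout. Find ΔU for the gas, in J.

-1940 J

T₁ = P₁V₁/(nR) = 487×5.34/(0.632×8.314) = 495 K.
Polytropic n=1.19: T₂ = T₁(V₁/V₂)^(n−1) = 495×(0.156)^0.19 = 348 K; P₂ = P₁(V₁/V₂)^n = 53.3 kPa.
For an ideal gas ΔU = nCvΔT with Cv = (5/2)R = 20.8 J/(mol·K).
ΔU = 0.632×20.8×(348−495) = -1940 J.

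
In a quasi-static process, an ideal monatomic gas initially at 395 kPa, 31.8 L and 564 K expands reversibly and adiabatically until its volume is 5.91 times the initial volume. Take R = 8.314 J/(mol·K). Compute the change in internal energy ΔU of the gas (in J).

n = P₁V₁/(RT₁) = 395×31.8/(8.314×564) = 2.68 mol.
Adiabatic: TV^(γ−1) = const ⇒ T₂ = 564×(0.169)^0.667 = 173 K; PV^γ = const ⇒ P₂ = 20.4 kPa.
For an ideal gas ΔU = nCvΔT with Cv = (3/2)R = 12.5 J/(mol·K).
ΔU = 2.68×12.5×(173−564) = -13100 J.

-13100 J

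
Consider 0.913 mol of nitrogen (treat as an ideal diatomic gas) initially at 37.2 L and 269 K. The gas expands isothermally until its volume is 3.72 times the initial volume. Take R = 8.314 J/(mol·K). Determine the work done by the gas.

2680 J

P₁ = nRT₁/V₁ = 0.913×8.314×269/37.2 = 54.9 kPa.
Isothermal: T stays 269 K; PV = const ⇒ V₂ = 138 L, P₂ = 14.8 kPa.
W = nRT ln(V₂/V₁) = 0.913×8.314×269×ln(3.72) = 2680 J.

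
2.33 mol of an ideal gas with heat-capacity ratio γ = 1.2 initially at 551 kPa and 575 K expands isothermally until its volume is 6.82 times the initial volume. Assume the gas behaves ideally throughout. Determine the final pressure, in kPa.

80.8 kPa

V₁ = nRT₁/P₁ = 2.33×8.314×575/551 = 20.2 L.
Isothermal: T stays 575 K; PV = const ⇒ V₂ = 138 L, P₂ = 80.8 kPa.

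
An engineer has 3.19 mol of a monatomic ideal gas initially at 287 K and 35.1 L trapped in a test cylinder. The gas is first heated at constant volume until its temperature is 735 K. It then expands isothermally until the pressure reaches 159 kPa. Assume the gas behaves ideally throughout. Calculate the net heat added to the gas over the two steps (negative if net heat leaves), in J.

P₁ = nRT₁/V₁ = 3.19×8.314×287/35.1 = 217 kPa.
Step 1 — Isochoric: V stays 35.1 L; P/T = const ⇒ T₂ = 735 K, P₂ = 555 kPa.
W = 0 (no volume change).
ΔU = nCvΔT = 3.19×12.5×(735−287) = 17800 J.
Q = ΔU = 17800 J.
State after step 1: P = 555 kPa, V = 35.1 L, T = 735 K.
Step 2 — Isothermal: T stays 735 K; PV = const ⇒ V₂ = 123 L, P₂ = 159 kPa.
ΔU = 0 (ideal gas, T constant).
W = nRT ln(V₂/V₁) = 3.19×8.314×735×ln(3.49) = 24400 J.
Q = ΔU + W = 24400 J.
Net over both steps: W = 24400 J, Q = 42200 J, ΔU = 17800 J.

42200 J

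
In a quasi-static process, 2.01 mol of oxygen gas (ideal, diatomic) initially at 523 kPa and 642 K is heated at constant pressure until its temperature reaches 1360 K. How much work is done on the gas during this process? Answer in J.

-12000 J

V₁ = nRT₁/P₁ = 2.01×8.314×642/523 = 20.5 L.
Isobaric: P stays 523 kPa; V/T = const ⇒ T₂ = 1360 K, V₂ = 43.5 L.
W = PΔV = 523×(43.5−20.5) kPa·L = 12000 J.
Work done on the gas = −W_by = -12000 J.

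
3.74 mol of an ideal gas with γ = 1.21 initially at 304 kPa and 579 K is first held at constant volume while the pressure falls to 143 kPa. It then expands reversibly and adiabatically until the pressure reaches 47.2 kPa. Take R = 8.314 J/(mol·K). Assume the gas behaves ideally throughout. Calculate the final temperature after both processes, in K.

225 K

V₁ = nRT₁/P₁ = 3.74×8.314×579/304 = 59.2 L.
Step 1 — Isochoric: V stays 59.2 L; P/T = const ⇒ T₂ = 272 K, P₂ = 143 kPa.
W = 0 (no volume change).
ΔU = nCvΔT = 3.74×39.6×(272−579) = -45400 J.
Q = ΔU = -45400 J.
State after step 1: P = 143 kPa, V = 59.2 L, T = 272 K.
Step 2 — Adiabatic: T₂/T₁ = (P₂/P₁)^((γ−1)/γ) ⇒ T₂ = 272×(0.330)^0.174 = 225 K; V₂ = 148 L.
ΔU = nCvΔT = 3.74×39.6×(225−272) = -7060 J.
Q = 0 for an adiabatic process, so W = −ΔU = 7060 J.
Net over both steps: W = 7060 J, Q = -45400 J, ΔU = -52500 J.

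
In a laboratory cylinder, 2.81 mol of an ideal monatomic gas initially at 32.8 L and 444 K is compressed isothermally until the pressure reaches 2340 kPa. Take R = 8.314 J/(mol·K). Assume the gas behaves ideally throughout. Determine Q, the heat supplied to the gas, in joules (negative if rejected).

-20800 J

P₁ = nRT₁/V₁ = 2.81×8.314×444/32.8 = 316 kPa.
Isothermal: T stays 444 K; PV = const ⇒ V₂ = 4.43 L, P₂ = 2340 kPa.
ΔU = 0 (ideal gas, T constant).
W = nRT ln(V₂/V₁) = 2.81×8.314×444×ln(0.135) = -20800 J.
Q = ΔU + W = -20800 J.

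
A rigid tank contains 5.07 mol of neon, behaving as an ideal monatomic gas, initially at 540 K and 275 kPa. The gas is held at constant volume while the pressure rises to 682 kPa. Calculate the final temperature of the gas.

1340 K

V₁ = nRT₁/P₁ = 5.07×8.314×540/275 = 82.8 L.
Isochoric: V stays 82.8 L; P/T = const ⇒ T₂ = 1340 K, P₂ = 682 kPa.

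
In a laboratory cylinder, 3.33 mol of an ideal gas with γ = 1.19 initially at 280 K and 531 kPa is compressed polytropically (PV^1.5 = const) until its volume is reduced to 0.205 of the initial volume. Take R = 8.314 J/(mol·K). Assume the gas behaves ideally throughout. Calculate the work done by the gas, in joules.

V₁ = nRT₁/P₁ = 3.33×8.314×280/531 = 14.6 L.
Polytropic n=1.5: T₂ = T₁(V₁/V₂)^(n−1) = 280×(4.88)^0.50 = 618 K; P₂ = P₁(V₁/V₂)^n = 5720 kPa.
W = (P₁V₁−P₂V₂)/(n−1) = (531×14.6−5720×2.99)/0.50 = -18700 J.

-18700 J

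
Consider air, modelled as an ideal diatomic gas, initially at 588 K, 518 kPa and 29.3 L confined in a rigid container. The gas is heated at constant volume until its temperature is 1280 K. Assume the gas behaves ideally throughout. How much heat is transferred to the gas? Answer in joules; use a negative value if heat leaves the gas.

44700 J

n = P₁V₁/(RT₁) = 518×29.3/(8.314×588) = 3.10 mol.
Isochoric: V stays 29.3 L; P/T = const ⇒ T₂ = 1280 K, P₂ = 1130 kPa.
W = 0 (no volume change).
ΔU = nCvΔT = 3.10×20.8×(1280−588) = 44700 J.
Q = ΔU = 44700 J.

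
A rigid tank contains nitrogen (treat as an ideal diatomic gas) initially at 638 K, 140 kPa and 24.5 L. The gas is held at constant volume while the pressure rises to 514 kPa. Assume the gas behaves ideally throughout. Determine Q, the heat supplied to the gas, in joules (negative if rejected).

22900 J

n = P₁V₁/(RT₁) = 140×24.5/(8.314×638) = 0.647 mol.
Isochoric: V stays 24.5 L; P/T = const ⇒ T₂ = 2340 K, P₂ = 514 kPa.
W = 0 (no volume change).
ΔU = nCvΔT = 0.647×20.8×(2340−638) = 22900 J.
Q = ΔU = 22900 J.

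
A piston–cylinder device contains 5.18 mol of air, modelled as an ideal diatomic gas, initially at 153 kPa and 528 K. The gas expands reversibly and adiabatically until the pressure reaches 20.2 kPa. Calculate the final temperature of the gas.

V₁ = nRT₁/P₁ = 5.18×8.314×528/153 = 149 L.
Adiabatic: T₂/T₁ = (P₂/P₁)^((γ−1)/γ) ⇒ T₂ = 528×(0.132)^0.286 = 296 K; V₂ = 631 L.

296 K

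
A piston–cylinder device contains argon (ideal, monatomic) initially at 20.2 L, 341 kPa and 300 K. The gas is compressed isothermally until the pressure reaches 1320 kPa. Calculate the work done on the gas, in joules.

9320 J

n = P₁V₁/(RT₁) = 341×20.2/(8.314×300) = 2.76 mol.
Isothermal: T stays 300 K; PV = const ⇒ V₂ = 5.22 L, P₂ = 1320 kPa.
W = nRT ln(V₂/V₁) = 2.76×8.314×300×ln(0.258) = -9320 J.
Work done on the gas = −W_by = 9320 J.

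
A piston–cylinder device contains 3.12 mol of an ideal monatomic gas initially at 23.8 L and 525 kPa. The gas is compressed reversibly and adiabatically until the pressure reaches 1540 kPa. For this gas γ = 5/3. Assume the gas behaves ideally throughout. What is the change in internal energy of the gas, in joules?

10100 J

T₁ = P₁V₁/(nR) = 525×23.8/(3.12×8.314) = 482 K.
Adiabatic: T₂/T₁ = (P₂/P₁)^((γ−1)/γ) ⇒ T₂ = 482×(2.93)^0.400 = 741 K; V₂ = 12.5 L.
For an ideal gas ΔU = nCvΔT with Cv = (3/2)R = 12.5 J/(mol·K).
ΔU = 3.12×12.5×(741−482) = 10100 J.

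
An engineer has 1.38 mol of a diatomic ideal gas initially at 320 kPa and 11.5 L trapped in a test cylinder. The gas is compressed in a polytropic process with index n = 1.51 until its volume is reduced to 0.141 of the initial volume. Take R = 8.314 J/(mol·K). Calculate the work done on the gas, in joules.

T₁ = P₁V₁/(nR) = 320×11.5/(1.38×8.314) = 321 K.
Polytropic n=1.51: T₂ = T₁(V₁/V₂)^(n−1) = 321×(7.09)^0.51 = 871 K; P₂ = P₁(V₁/V₂)^n = 6160 kPa.
W = (P₁V₁−P₂V₂)/(n−1) = (320×11.5−6160×1.62)/0.51 = -12400 J.
Work done on the gas = −W_by = 12400 J.

12400 J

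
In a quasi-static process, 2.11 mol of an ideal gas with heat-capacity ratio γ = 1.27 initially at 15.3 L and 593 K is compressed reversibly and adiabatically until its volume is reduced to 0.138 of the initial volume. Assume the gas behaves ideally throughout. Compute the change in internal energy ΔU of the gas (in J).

27200 J

P₁ = nRT₁/V₁ = 2.11×8.314×593/15.3 = 680 kPa.
Adiabatic: TV^(γ−1) = const ⇒ T₂ = 593×(7.25)^0.270 = 1010 K; PV^γ = const ⇒ P₂ = 8410 kPa.
For an ideal gas ΔU = nCvΔT with Cv = R/(γ−1) = 30.8 J/(mol·K).
ΔU = 2.11×30.8×(1010−593) = 27200 J.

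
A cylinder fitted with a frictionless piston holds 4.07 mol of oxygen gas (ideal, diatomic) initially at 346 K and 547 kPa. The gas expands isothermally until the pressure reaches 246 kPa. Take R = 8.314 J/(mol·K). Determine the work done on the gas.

V₁ = nRT₁/P₁ = 4.07×8.314×346/547 = 21.4 L.
Isothermal: T stays 346 K; PV = const ⇒ V₂ = 47.6 L, P₂ = 246 kPa.
W = nRT ln(V₂/V₁) = 4.07×8.314×346×ln(2.22) = 9360 J.
Work done on the gas = −W_by = -9360 J.

-9360 J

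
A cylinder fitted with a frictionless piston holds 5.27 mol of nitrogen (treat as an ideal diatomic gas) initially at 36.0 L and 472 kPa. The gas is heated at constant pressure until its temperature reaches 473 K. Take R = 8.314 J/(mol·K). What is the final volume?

43.9 L

T₁ = P₁V₁/(nR) = 472×36.0/(5.27×8.314) = 388 K.
Isobaric: P stays 472 kPa; V/T = const ⇒ T₂ = 473 K, V₂ = 43.9 L.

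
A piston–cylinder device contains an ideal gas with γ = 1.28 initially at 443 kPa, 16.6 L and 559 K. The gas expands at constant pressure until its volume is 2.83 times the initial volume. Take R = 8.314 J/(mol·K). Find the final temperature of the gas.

1580 K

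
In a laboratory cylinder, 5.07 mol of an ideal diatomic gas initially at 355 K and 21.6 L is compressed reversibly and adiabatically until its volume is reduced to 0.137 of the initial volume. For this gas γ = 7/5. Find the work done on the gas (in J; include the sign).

45400 J

P₁ = nRT₁/V₁ = 5.07×8.314×355/21.6 = 693 kPa.
Adiabatic: TV^(γ−1) = const ⇒ T₂ = 355×(7.30)^0.400 = 786 K; PV^γ = const ⇒ P₂ = 11200 kPa.
ΔU = nCvΔT = 5.07×20.8×(786−355) = 45400 J.
Q = 0 for an adiabatic process, so W = −ΔU = -45400 J.
Work done on the gas = −W_by = 45400 J.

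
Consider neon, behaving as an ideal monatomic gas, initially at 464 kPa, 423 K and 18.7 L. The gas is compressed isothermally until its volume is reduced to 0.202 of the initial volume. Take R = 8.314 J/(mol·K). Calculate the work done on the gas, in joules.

n = P₁V₁/(RT₁) = 464×18.7/(8.314×423) = 2.47 mol.
Isothermal: T stays 423 K; PV = const ⇒ V₂ = 3.78 L, P₂ = 2300 kPa.
W = nRT ln(V₂/V₁) = 2.47×8.314×423×ln(0.202) = -13900 J.
Work done on the gas = −W_by = 13900 J.

13900 J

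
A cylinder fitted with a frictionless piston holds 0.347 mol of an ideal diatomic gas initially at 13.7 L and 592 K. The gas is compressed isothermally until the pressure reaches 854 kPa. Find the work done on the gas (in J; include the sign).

3290 J

P₁ = nRT₁/V₁ = 0.347×8.314×592/13.7 = 125 kPa.
Isothermal: T stays 592 K; PV = const ⇒ V₂ = 2.00 L, P₂ = 854 kPa.
W = nRT ln(V₂/V₁) = 0.347×8.314×592×ln(0.146) = -3290 J.
Work done on the gas = −W_by = 3290 J.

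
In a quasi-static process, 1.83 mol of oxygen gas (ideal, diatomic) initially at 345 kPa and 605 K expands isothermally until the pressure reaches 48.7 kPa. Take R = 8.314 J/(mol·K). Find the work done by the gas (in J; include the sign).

V₁ = nRT₁/P₁ = 1.83×8.314×605/345 = 26.7 L.
Isothermal: T stays 605 K; PV = const ⇒ V₂ = 189 L, P₂ = 48.7 kPa.
W = nRT ln(V₂/V₁) = 1.83×8.314×605×ln(7.08) = 18000 J.

18000 J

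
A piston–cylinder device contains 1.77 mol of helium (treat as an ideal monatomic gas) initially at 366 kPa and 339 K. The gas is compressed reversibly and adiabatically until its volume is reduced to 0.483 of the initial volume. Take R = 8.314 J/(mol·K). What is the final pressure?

V₁ = nRT₁/P₁ = 1.77×8.314×339/366 = 13.6 L.
Adiabatic: TV^(γ−1) = const ⇒ T₂ = 339×(2.07)^0.667 = 551 K; PV^γ = const ⇒ P₂ = 1230 kPa.

1230 kPa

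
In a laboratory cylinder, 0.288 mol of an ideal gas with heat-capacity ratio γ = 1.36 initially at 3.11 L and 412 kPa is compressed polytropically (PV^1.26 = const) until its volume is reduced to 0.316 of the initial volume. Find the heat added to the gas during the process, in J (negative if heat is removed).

T₁ = P₁V₁/(nR) = 412×3.11/(0.288×8.314) = 535 K.
Polytropic n=1.26: T₂ = T₁(V₁/V₂)^(n−1) = 535×(3.16)^0.26 = 722 K; P₂ = P₁(V₁/V₂)^n = 1760 kPa.
W = (P₁V₁−P₂V₂)/(n−1) = (412×3.11−1760×0.983)/0.26 = -1720 J.
ΔU = nCvΔT = 0.288×23.1×(722−535) = 1240 J.
Q = ΔU + W = -478 J.

-478 J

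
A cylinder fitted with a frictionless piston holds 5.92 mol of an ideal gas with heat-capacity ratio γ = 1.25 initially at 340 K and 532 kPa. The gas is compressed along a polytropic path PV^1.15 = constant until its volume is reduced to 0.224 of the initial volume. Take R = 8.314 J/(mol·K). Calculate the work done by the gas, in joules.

-28100 J

V₁ = nRT₁/P₁ = 5.92×8.314×340/532 = 31.5 L.
Polytropic n=1.15: T₂ = T₁(V₁/V₂)^(n−1) = 340×(4.46)^0.15 = 426 K; P₂ = P₁(V₁/V₂)^n = 2970 kPa.
W = (P₁V₁−P₂V₂)/(n−1) = (532×31.5−2970×7.05)/0.15 = -28100 J.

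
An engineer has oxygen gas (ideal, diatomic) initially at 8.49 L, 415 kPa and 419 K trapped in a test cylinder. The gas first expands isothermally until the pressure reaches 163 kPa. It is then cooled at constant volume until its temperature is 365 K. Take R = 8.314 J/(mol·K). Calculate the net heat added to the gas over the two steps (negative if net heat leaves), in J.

2160 J

n = P₁V₁/(RT₁) = 415×8.49/(8.314×419) = 1.01 mol.
Step 1 — Isothermal: T stays 419 K; PV = const ⇒ V₂ = 21.6 L, P₂ = 163 kPa.
ΔU = 0 (ideal gas, T constant).
W = nRT ln(V₂/V₁) = 1.01×8.314×419×ln(2.55) = 3290 J.
Q = ΔU + W = 3290 J.
State after step 1: P = 163 kPa, V = 21.6 L, T = 419 K.
Step 2 — Isochoric: V stays 21.6 L; P/T = const ⇒ T₂ = 365 K, P₂ = 142 kPa.
W = 0 (no volume change).
ΔU = nCvΔT = 1.01×20.8×(365−419) = -1140 J.
Q = ΔU = -1140 J.
Net over both steps: W = 3290 J, Q = 2160 J, ΔU = -1140 J.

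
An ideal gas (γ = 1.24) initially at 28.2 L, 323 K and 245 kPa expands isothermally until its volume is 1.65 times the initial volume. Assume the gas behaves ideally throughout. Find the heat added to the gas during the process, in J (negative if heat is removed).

3460 J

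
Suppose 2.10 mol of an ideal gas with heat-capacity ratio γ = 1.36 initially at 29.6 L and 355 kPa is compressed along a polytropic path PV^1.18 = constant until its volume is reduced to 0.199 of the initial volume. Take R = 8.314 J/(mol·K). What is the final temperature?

T₁ = P₁V₁/(nR) = 355×29.6/(2.10×8.314) = 602 K.
Polytropic n=1.18: T₂ = T₁(V₁/V₂)^(n−1) = 602×(5.03)^0.18 = 805 K; P₂ = P₁(V₁/V₂)^n = 2390 kPa.

805 K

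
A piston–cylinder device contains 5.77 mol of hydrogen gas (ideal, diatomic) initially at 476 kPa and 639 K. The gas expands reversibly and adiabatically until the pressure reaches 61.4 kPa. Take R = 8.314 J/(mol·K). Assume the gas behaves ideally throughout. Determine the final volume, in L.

278 L

V₁ = nRT₁/P₁ = 5.77×8.314×639/476 = 64.4 L.
Adiabatic: T₂/T₁ = (P₂/P₁)^((γ−1)/γ) ⇒ T₂ = 639×(0.129)^0.286 = 356 K; V₂ = 278 L.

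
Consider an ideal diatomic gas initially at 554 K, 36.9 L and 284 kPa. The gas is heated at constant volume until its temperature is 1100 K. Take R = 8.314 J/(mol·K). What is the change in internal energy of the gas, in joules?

25800 J

n = P₁V₁/(RT₁) = 284×36.9/(8.314×554) = 2.28 mol.
Isochoric: V stays 36.9 L; P/T = const ⇒ T₂ = 1100 K, P₂ = 564 kPa.
For an ideal gas ΔU = nCvΔT with Cv = (5/2)R = 20.8 J/(mol·K).
ΔU = 2.28×20.8×(1100−554) = 25800 J.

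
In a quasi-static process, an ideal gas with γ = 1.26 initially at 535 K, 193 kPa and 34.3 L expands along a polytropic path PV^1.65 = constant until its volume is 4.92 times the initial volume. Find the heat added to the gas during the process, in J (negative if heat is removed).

n = P₁V₁/(RT₁) = 193×34.3/(8.314×535) = 1.49 mol.
Polytropic n=1.65: T₂ = T₁(V₁/V₂)^(n−1) = 535×(0.203)^0.65 = 190 K; P₂ = P₁(V₁/V₂)^n = 13.9 kPa.
W = (P₁V₁−P₂V₂)/(n−1) = (193×34.3−13.9×169)/0.65 = 6570 J.
ΔU = nCvΔT = 1.49×32.0×(190−535) = -16400 J.
Q = ΔU + W = -9850 J.

-9850 J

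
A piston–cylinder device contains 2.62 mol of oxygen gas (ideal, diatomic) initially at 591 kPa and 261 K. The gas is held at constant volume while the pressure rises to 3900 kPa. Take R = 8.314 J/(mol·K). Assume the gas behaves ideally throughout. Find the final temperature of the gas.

1720 K

V₁ = nRT₁/P₁ = 2.62×8.314×261/591 = 9.62 L.
Isochoric: V stays 9.62 L; P/T = const ⇒ T₂ = 1720 K, P₂ = 3900 kPa.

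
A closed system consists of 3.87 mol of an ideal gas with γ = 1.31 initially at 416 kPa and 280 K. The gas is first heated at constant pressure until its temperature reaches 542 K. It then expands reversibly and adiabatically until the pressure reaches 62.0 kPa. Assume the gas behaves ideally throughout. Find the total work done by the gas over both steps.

28800 J

V₁ = nRT₁/P₁ = 3.87×8.314×280/416 = 21.7 L.
Step 1 — Isobaric: P stays 416 kPa; V/T = const ⇒ T₂ = 542 K, V₂ = 41.9 L.
W = PΔV = 416×(41.9−21.7) kPa·L = 8430 J.
ΔU = nCvΔT = 3.87×26.8×(542−280) = 27200 J.
Q = ΔU + W = nCpΔT = 35600 J.
State after step 1: P = 416 kPa, V = 41.9 L, T = 542 K.
Step 2 — Adiabatic: T₂/T₁ = (P₂/P₁)^((γ−1)/γ) ⇒ T₂ = 542×(0.149)^0.237 = 345 K; V₂ = 179 L.
ΔU = nCvΔT = 3.87×26.8×(345−542) = -20400 J.
Q = 0 for an adiabatic process, so W = −ΔU = 20400 J.
Net over both steps: W = 28800 J, Q = 35600 J, ΔU = 6790 J.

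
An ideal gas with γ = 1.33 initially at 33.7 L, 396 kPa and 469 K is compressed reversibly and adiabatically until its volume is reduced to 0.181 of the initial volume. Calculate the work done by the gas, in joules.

-30600 J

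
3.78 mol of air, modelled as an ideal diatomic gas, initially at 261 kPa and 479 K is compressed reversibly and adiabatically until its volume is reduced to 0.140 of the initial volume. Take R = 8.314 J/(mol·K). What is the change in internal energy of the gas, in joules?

45000 J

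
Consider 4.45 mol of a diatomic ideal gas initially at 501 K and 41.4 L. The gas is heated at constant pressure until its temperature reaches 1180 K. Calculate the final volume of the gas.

97.5 L

P₁ = nRT₁/V₁ = 4.45×8.314×501/41.4 = 448 kPa.
Isobaric: P stays 448 kPa; V/T = const ⇒ T₂ = 1180 K, V₂ = 97.5 L.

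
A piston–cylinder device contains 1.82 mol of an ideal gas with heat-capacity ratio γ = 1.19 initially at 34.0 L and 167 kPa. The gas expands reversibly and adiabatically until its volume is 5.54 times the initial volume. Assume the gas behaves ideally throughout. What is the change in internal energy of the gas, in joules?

-8300 J

T₁ = P₁V₁/(nR) = 167×34.0/(1.82×8.314) = 375 K.
Adiabatic: TV^(γ−1) = const ⇒ T₂ = 375×(0.181)^0.190 = 271 K; PV^γ = const ⇒ P₂ = 21.8 kPa.
For an ideal gas ΔU = nCvΔT with Cv = R/(γ−1) = 43.8 J/(mol·K).
ΔU = 1.82×43.8×(271−375) = -8300 J.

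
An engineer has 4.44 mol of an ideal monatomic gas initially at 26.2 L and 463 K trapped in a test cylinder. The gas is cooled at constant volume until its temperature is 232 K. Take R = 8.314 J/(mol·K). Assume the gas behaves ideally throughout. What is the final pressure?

P₁ = nRT₁/V₁ = 4.44×8.314×463/26.2 = 652 kPa.
Isochoric: V stays 26.2 L; P/T = const ⇒ T₂ = 232 K, P₂ = 327 kPa.

327 kPa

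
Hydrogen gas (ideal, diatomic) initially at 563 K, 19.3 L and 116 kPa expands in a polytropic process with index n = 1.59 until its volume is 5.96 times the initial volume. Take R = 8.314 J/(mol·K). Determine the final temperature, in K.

Polytropic n=1.59: T₂ = T₁(V₁/V₂)^(n−1) = 563×(0.168)^0.59 = 196 K; P₂ = P₁(V₁/V₂)^n = 6.79 kPa.

196 K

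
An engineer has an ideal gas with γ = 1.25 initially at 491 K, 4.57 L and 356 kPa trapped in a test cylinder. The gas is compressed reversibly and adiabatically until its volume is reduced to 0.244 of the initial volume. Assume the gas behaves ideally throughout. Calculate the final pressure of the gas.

Adiabatic: TV^(γ−1) = const ⇒ T₂ = 491×(4.10)^0.250 = 699 K; PV^γ = const ⇒ P₂ = 2080 kPa.

2080 kPa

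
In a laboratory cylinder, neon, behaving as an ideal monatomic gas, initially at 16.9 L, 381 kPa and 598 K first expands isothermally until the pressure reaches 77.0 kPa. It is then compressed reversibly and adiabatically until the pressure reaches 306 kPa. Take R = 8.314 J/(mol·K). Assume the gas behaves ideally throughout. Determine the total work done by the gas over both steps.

3180 J

n = P₁V₁/(RT₁) = 381×16.9/(8.314×598) = 1.30 mol.
Step 1 — Isothermal: T stays 598 K; PV = const ⇒ V₂ = 83.6 L, P₂ = 77.0 kPa.
ΔU = 0 (ideal gas, T constant).
W = nRT ln(V₂/V₁) = 1.30×8.314×598×ln(4.95) = 10300 J.
Q = ΔU + W = 10300 J.
State after step 1: P = 77.0 kPa, V = 83.6 L, T = 598 K.
Step 2 — Adiabatic: T₂/T₁ = (P₂/P₁)^((γ−1)/γ) ⇒ T₂ = 598×(3.97)^0.400 = 1040 K; V₂ = 36.5 L.
ΔU = nCvΔT = 1.30×12.5×(1040−598) = 7110 J.
Q = 0 for an adiabatic process, so W = −ΔU = -7110 J.
Net over both steps: W = 3180 J, Q = 10300 J, ΔU = 7110 J.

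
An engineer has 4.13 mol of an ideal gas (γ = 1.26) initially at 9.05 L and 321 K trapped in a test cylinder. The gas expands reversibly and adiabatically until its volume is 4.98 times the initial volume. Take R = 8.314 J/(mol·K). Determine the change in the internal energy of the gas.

P₁ = nRT₁/V₁ = 4.13×8.314×321/9.05 = 1220 kPa.
Adiabatic: TV^(γ−1) = const ⇒ T₂ = 321×(0.201)^0.260 = 211 K; PV^γ = const ⇒ P₂ = 161 kPa.
For an ideal gas ΔU = nCvΔT with Cv = R/(γ−1) = 32.0 J/(mol·K).
ΔU = 4.13×32.0×(211−321) = -14500 J.

-14500 J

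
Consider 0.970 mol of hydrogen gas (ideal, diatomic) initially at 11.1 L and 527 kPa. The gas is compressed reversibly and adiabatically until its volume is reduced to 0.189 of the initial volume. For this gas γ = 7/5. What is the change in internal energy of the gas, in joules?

13900 J

T₁ = P₁V₁/(nR) = 527×11.1/(0.970×8.314) = 725 K.
Adiabatic: TV^(γ−1) = const ⇒ T₂ = 725×(5.29)^0.400 = 1410 K; PV^γ = const ⇒ P₂ = 5430 kPa.
For an ideal gas ΔU = nCvΔT with Cv = (5/2)R = 20.8 J/(mol·K).
ΔU = 0.970×20.8×(1410−725) = 13900 J.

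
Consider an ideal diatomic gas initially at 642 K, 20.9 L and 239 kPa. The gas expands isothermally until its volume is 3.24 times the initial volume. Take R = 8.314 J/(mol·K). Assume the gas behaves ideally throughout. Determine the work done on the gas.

n = P₁V₁/(RT₁) = 239×20.9/(8.314×642) = 0.936 mol.
Isothermal: T stays 642 K; PV = const ⇒ V₂ = 67.7 L, P₂ = 73.8 kPa.
W = nRT ln(V₂/V₁) = 0.936×8.314×642×ln(3.24) = 5870 J.
Work done on the gas = −W_by = -5870 J.

-5870 J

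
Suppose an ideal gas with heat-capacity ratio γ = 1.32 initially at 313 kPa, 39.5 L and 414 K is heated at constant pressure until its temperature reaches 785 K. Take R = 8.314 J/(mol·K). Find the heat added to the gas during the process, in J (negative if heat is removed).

45700 J

n = P₁V₁/(RT₁) = 313×39.5/(8.314×414) = 3.59 mol.
Isobaric: P stays 313 kPa; V/T = const ⇒ T₂ = 785 K, V₂ = 74.9 L.
W = PΔV = 313×(74.9−39.5) kPa·L = 11100 J.
ΔU = nCvΔT = 3.59×26.0×(785−414) = 34600 J.
Q = ΔU + W = nCpΔT = 45700 J.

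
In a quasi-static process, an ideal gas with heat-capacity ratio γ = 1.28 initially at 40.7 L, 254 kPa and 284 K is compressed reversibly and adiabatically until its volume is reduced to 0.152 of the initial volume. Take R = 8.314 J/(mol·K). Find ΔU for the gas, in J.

n = P₁V₁/(RT₁) = 254×40.7/(8.314×284) = 4.38 mol.
Adiabatic: TV^(γ−1) = const ⇒ T₂ = 284×(6.58)^0.280 = 481 K; PV^γ = const ⇒ P₂ = 2830 kPa.
For an ideal gas ΔU = nCvΔT with Cv = R/(γ−1) = 29.7 J/(mol·K).
ΔU = 4.38×29.7×(481−284) = 25600 J.

25600 J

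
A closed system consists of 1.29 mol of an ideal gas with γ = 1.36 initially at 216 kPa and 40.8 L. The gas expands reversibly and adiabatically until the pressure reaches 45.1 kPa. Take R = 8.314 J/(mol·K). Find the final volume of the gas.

T₁ = P₁V₁/(nR) = 216×40.8/(1.29×8.314) = 822 K.
Adiabatic: T₂/T₁ = (P₂/P₁)^((γ−1)/γ) ⇒ T₂ = 822×(0.209)^0.265 = 543 K; V₂ = 129 L.

129 L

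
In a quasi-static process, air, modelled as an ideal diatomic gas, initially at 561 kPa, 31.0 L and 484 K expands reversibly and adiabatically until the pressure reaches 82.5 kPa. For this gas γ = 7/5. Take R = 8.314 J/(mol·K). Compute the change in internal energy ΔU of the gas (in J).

-18300 J

n = P₁V₁/(RT₁) = 561×31.0/(8.314×484) = 4.32 mol.
Adiabatic: T₂/T₁ = (P₂/P₁)^((γ−1)/γ) ⇒ T₂ = 484×(0.147)^0.286 = 280 K; V₂ = 122 L.
For an ideal gas ΔU = nCvΔT with Cv = (5/2)R = 20.8 J/(mol·K).
ΔU = 4.32×20.8×(280−484) = -18300 J.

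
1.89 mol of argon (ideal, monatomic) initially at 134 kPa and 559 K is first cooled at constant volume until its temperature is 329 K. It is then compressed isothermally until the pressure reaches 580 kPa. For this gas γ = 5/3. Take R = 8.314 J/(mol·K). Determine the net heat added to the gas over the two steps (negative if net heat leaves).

V₁ = nRT₁/P₁ = 1.89×8.314×559/134 = 65.6 L.
Step 1 — Isochoric: V stays 65.6 L; P/T = const ⇒ T₂ = 329 K, P₂ = 78.9 kPa.
W = 0 (no volume change).
ΔU = nCvΔT = 1.89×12.5×(329−559) = -5420 J.
Q = ΔU = -5420 J.
State after step 1: P = 78.9 kPa, V = 65.6 L, T = 329 K.
Step 2 — Isothermal: T stays 329 K; PV = const ⇒ V₂ = 8.91 L, P₂ = 580 kPa.
ΔU = 0 (ideal gas, T constant).
W = nRT ln(V₂/V₁) = 1.89×8.314×329×ln(0.136) = -10300 J.
Q = ΔU + W = -10300 J.
Net over both steps: W = -10300 J, Q = -15700 J, ΔU = -5420 J.

-15700 J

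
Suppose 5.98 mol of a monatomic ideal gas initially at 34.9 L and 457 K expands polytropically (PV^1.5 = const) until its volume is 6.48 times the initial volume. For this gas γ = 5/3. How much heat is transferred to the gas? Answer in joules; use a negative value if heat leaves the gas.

6900 J

P₁ = nRT₁/V₁ = 5.98×8.314×457/34.9 = 651 kPa.
Polytropic n=1.5: T₂ = T₁(V₁/V₂)^(n−1) = 457×(0.154)^0.50 = 180 K; P₂ = P₁(V₁/V₂)^n = 39.5 kPa.
W = (P₁V₁−P₂V₂)/(n−1) = (651×34.9−39.5×226)/0.50 = 27600 J.
ΔU = nCvΔT = 5.98×12.5×(180−457) = -20700 J.
Q = ΔU + W = 6900 J.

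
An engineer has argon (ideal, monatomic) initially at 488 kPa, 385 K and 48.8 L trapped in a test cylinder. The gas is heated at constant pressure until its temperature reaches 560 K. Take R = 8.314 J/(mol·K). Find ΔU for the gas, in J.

n = P₁V₁/(RT₁) = 488×48.8/(8.314×385) = 7.44 mol.
Isobaric: P stays 488 kPa; V/T = const ⇒ T₂ = 560 K, V₂ = 71.0 L.
For an ideal gas ΔU = nCvΔT with Cv = (3/2)R = 12.5 J/(mol·K).
ΔU = 7.44×12.5×(560−385) = 16200 J.

16200 J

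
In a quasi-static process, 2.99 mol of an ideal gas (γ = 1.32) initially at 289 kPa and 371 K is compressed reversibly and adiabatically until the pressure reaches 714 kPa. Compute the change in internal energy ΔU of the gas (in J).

V₁ = nRT₁/P₁ = 2.99×8.314×371/289 = 31.9 L.
Adiabatic: T₂/T₁ = (P₂/P₁)^((γ−1)/γ) ⇒ T₂ = 371×(2.47)^0.242 = 462 K; V₂ = 16.1 L.
For an ideal gas ΔU = nCvΔT with Cv = R/(γ−1) = 26.0 J/(mol·K).
ΔU = 2.99×26.0×(462−371) = 7070 J.

7070 J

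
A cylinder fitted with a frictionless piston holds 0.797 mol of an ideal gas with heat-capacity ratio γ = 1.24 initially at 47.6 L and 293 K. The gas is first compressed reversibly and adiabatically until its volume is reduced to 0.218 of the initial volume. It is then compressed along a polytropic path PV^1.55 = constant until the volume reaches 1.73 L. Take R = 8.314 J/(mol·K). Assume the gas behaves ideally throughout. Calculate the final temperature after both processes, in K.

1130 K

P₁ = nRT₁/V₁ = 0.797×8.314×293/47.6 = 40.8 kPa.
Step 1 — Adiabatic: TV^(γ−1) = const ⇒ T₂ = 293×(4.59)^0.240 = 422 K; PV^γ = const ⇒ P₂ = 270 kPa.
ΔU = nCvΔT = 0.797×34.6×(422−293) = 3570 J.
Q = 0 for an adiabatic process, so W = −ΔU = -3570 J.
State after step 1: P = 270 kPa, V = 10.4 L, T = 422 K.
Step 2 — Polytropic n=1.55: T₂ = T₁(V₁/V₂)^(n−1) = 422×(6.00)^0.55 = 1130 K; P₂ = P₁(V₁/V₂)^n = 4330 kPa.
W = (P₁V₁−P₂V₂)/(n−1) = (270×10.4−4330×1.73)/0.55 = -8540 J.
ΔU = nCvΔT = 0.797×34.6×(1130−422) = 19600 J.
Q = ΔU + W = 11000 J.
Net over both steps: W = -12100 J, Q = 11000 J, ΔU = 23100 J.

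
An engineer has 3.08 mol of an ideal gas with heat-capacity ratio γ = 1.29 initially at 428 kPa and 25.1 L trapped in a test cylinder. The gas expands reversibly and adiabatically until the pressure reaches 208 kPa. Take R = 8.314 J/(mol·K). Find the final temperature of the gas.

357 K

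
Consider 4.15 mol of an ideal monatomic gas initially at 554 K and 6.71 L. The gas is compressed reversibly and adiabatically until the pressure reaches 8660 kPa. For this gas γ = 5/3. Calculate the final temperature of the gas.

P₁ = nRT₁/V₁ = 4.15×8.314×554/6.71 = 2850 kPa.
Adiabatic: T₂/T₁ = (P₂/P₁)^((γ−1)/γ) ⇒ T₂ = 554×(3.04)^0.400 = 864 K; V₂ = 3.44 L.

864 K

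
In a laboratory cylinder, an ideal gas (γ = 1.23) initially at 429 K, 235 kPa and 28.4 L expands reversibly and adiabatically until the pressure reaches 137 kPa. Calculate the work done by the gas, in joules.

n = P₁V₁/(RT₁) = 235×28.4/(8.314×429) = 1.87 mol.
Adiabatic: T₂/T₁ = (P₂/P₁)^((γ−1)/γ) ⇒ T₂ = 429×(0.583)^0.187 = 388 K; V₂ = 44.0 L.
ΔU = nCvΔT = 1.87×36.1×(388−429) = -2790 J.
Q = 0 for an adiabatic process, so W = −ΔU = 2790 J.

2790 J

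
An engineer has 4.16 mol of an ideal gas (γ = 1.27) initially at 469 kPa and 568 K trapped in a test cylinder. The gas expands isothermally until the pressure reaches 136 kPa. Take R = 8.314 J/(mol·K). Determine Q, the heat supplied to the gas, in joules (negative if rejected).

24300 J

V₁ = nRT₁/P₁ = 4.16×8.314×568/469 = 41.9 L.
Isothermal: T stays 568 K; PV = const ⇒ V₂ = 144 L, P₂ = 136 kPa.
ΔU = 0 (ideal gas, T constant).
W = nRT ln(V₂/V₁) = 4.16×8.314×568×ln(3.45) = 24300 J.
Q = ΔU + W = 24300 J.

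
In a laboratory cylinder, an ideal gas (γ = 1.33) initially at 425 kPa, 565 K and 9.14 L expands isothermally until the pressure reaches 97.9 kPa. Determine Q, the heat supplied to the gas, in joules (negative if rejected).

5700 J

n = P₁V₁/(RT₁) = 425×9.14/(8.314×565) = 0.827 mol.
Isothermal: T stays 565 K; PV = const ⇒ V₂ = 39.7 L, P₂ = 97.9 kPa.
ΔU = 0 (ideal gas, T constant).
W = nRT ln(V₂/V₁) = 0.827×8.314×565×ln(4.34) = 5700 J.
Q = ΔU + W = 5700 J.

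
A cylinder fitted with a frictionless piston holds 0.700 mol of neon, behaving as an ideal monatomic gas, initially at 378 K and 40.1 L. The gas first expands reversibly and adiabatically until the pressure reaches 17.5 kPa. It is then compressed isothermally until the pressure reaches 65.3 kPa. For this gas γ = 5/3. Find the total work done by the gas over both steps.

-624 J

P₁ = nRT₁/V₁ = 0.700×8.314×378/40.1 = 54.9 kPa.
Step 1 — Adiabatic: T₂/T₁ = (P₂/P₁)^((γ−1)/γ) ⇒ T₂ = 378×(0.319)^0.400 = 239 K; V₂ = 79.6 L.
ΔU = nCvΔT = 0.700×12.5×(239−378) = -1210 J.
Q = 0 for an adiabatic process, so W = −ΔU = 1210 J.
State after step 1: P = 17.5 kPa, V = 79.6 L, T = 239 K.
Step 2 — Isothermal: T stays 239 K; PV = const ⇒ V₂ = 21.3 L, P₂ = 65.3 kPa.
ΔU = 0 (ideal gas, T constant).
W = nRT ln(V₂/V₁) = 0.700×8.314×239×ln(0.268) = -1830 J.
Q = ΔU + W = -1830 J.
Net over both steps: W = -624 J, Q = -1830 J, ΔU = -1210 J.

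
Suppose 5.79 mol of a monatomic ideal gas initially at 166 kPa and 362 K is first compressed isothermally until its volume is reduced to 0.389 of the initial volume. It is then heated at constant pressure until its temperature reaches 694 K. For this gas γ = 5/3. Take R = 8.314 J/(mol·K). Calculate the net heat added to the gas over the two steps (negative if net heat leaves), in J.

23500 J

V₁ = nRT₁/P₁ = 5.79×8.314×362/166 = 105 L.
Step 1 — Isothermal: T stays 362 K; PV = const ⇒ V₂ = 40.8 L, P₂ = 427 kPa.
ΔU = 0 (ideal gas, T constant).
W = nRT ln(V₂/V₁) = 5.79×8.314×362×ln(0.389) = -16500 J.
Q = ΔU + W = -16500 J.
State after step 1: P = 427 kPa, V = 40.8 L, T = 362 K.
Step 2 — Isobaric: P stays 427 kPa; V/T = const ⇒ T₂ = 694 K, V₂ = 78.3 L.
W = PΔV = 427×(78.3−40.8) kPa·L = 16000 J.
ΔU = nCvΔT = 5.79×12.5×(694−362) = 24000 J.
Q = ΔU + W = nCpΔT = 40000 J.
Net over both steps: W = -471 J, Q = 23500 J, ΔU = 24000 J.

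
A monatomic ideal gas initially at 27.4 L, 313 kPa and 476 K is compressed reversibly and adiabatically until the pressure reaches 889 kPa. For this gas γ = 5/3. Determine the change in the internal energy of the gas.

6670 J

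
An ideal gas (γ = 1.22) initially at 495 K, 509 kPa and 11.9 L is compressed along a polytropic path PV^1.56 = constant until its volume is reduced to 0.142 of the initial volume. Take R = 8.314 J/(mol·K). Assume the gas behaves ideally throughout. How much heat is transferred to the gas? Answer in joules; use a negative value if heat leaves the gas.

n = P₁V₁/(RT₁) = 509×11.9/(8.314×495) = 1.47 mol.
Polytropic n=1.56: T₂ = T₁(V₁/V₂)^(n−1) = 495×(7.04)^0.56 = 1480 K; P₂ = P₁(V₁/V₂)^n = 10700 kPa.
W = (P₁V₁−P₂V₂)/(n−1) = (509×11.9−10700×1.69)/0.56 = -21500 J.
ΔU = nCvΔT = 1.47×37.8×(1480−495) = 54600 J.
Q = ΔU + W = 33200 J.

33200 J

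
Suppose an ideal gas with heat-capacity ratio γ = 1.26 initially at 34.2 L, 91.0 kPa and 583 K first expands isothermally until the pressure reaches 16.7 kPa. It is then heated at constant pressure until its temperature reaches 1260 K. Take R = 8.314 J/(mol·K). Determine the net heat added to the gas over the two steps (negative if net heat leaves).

n = P₁V₁/(RT₁) = 91.0×34.2/(8.314×583) = 0.642 mol.
Step 1 — Isothermal: T stays 583 K; PV = const ⇒ V₂ = 186 L, P₂ = 16.7 kPa.
ΔU = 0 (ideal gas, T constant).
W = nRT ln(V₂/V₁) = 0.642×8.314×583×ln(5.45) = 5280 J.
Q = ΔU + W = 5280 J.
State after step 1: P = 16.7 kPa, V = 186 L, T = 583 K.
Step 2 — Isobaric: P stays 16.7 kPa; V/T = const ⇒ T₂ = 1260 K, V₂ = 403 L.
W = PΔV = 16.7×(403−186) kPa·L = 3610 J.
ΔU = nCvΔT = 0.642×32.0×(1260−583) = 13900 J.
Q = ΔU + W = nCpΔT = 17500 J.
Net over both steps: W = 8890 J, Q = 22800 J, ΔU = 13900 J.

22800 J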